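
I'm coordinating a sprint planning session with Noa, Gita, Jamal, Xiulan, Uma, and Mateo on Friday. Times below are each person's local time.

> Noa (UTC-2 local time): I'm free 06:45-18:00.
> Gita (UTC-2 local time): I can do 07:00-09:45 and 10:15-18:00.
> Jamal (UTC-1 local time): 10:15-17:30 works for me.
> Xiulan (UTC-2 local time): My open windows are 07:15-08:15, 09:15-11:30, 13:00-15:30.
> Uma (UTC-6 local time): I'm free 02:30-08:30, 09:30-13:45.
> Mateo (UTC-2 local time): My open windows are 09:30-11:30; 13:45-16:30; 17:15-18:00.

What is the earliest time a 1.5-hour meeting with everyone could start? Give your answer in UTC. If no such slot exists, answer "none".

Noa in UTC: 08:45-20:00 (add 2h to convert from UTC-2).
Gita in UTC: 09:00-11:45, 12:15-20:00 (add 2h to convert from UTC-2).
Jamal in UTC: 11:15-18:30 (add 1h to convert from UTC-1).
Xiulan in UTC: 09:15-10:15, 11:15-13:30, 15:00-17:30 (add 2h to convert from UTC-2).
Uma in UTC: 08:30-14:30, 15:30-19:45 (add 6h to convert from UTC-6).
Mateo in UTC: 11:30-13:30, 15:45-18:30, 19:15-20:00 (add 2h to convert from UTC-2).
Noa ∩ Gita: 09:00-11:45, 12:15-20:00.
Noa ∩ Gita ∩ Jamal: 11:15-11:45, 12:15-18:30.
Noa ∩ Gita ∩ Jamal ∩ Xiulan: 11:15-11:45, 12:15-13:30, 15:00-17:30.
Noa ∩ Gita ∩ Jamal ∩ Xiulan ∩ Uma: 11:15-11:45, 12:15-13:30, 15:30-17:30.
Noa ∩ Gita ∩ Jamal ∩ Xiulan ∩ Uma ∩ Mateo: 11:30-11:45, 12:15-13:30, 15:45-17:30.
The first common window of at least 90 minutes is 15:45-17:30, so the earliest start is 15:45.

15:45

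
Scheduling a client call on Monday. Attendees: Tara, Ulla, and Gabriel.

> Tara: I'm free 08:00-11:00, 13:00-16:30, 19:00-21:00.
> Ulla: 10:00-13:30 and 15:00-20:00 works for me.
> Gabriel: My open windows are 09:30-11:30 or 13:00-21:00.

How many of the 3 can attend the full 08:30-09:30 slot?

Tara can make the full 08:30-09:30 slot — that's 1.

1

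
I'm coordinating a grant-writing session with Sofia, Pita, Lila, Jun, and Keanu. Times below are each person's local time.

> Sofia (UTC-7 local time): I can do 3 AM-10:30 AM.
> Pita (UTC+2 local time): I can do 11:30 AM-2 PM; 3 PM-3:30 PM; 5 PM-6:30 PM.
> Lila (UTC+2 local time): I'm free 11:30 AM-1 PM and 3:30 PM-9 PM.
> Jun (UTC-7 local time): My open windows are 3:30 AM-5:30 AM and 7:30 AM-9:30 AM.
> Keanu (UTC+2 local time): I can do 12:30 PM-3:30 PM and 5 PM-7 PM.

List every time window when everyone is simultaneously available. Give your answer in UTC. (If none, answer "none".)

10:30-11:00, 15:00-16:30

Sofia in UTC: 10:00-17:30 (add 7h to convert from UTC-7).
Pita in UTC: 09:30-12:00, 13:00-13:30, 15:00-16:30 (subtract 2h to convert from UTC+2).
Lila in UTC: 09:30-11:00, 13:30-19:00 (subtract 2h to convert from UTC+2).
Jun in UTC: 10:30-12:30, 14:30-16:30 (add 7h to convert from UTC-7).
Keanu in UTC: 10:30-13:30, 15:00-17:00 (subtract 2h to convert from UTC+2).
Sofia ∩ Pita: 10:00-12:00, 13:00-13:30, 15:00-16:30.
Sofia ∩ Pita ∩ Lila: 10:00-11:00, 15:00-16:30.
Sofia ∩ Pita ∩ Lila ∩ Jun: 10:30-11:00, 15:00-16:30.
Sofia ∩ Pita ∩ Lila ∩ Jun ∩ Keanu: 10:30-11:00, 15:00-16:30.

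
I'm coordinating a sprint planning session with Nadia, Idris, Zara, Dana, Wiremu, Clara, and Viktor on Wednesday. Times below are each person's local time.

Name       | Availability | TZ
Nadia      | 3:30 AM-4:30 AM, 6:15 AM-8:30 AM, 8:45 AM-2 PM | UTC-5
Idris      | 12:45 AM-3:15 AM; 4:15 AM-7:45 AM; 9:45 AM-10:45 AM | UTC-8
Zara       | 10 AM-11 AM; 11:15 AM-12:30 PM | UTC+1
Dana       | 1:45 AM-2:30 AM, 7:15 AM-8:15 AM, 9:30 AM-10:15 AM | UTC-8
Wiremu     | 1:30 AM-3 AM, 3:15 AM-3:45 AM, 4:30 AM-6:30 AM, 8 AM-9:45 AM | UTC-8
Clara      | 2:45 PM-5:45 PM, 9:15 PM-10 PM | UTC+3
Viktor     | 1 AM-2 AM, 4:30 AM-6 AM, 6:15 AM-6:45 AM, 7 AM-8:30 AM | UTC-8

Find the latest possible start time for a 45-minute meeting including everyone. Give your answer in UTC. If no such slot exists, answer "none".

Nadia in UTC: 08:30-09:30, 11:15-13:30, 13:45-19:00 (add 5h to convert from UTC-5).
Idris in UTC: 08:45-11:15, 12:15-15:45, 17:45-18:45 (add 8h to convert from UTC-8).
Zara in UTC: 09:00-10:00, 10:15-11:30 (subtract 1h to convert from UTC+1).
Dana in UTC: 09:45-10:30, 15:15-16:15, 17:30-18:15 (add 8h to convert from UTC-8).
Wiremu in UTC: 09:30-11:00, 11:15-11:45, 12:30-14:30, 16:00-17:45 (add 8h to convert from UTC-8).
Clara in UTC: 11:45-14:45, 18:15-19:00 (subtract 3h to convert from UTC+3).
Viktor in UTC: 09:00-10:00, 12:30-14:00, 14:15-14:45, 15:00-16:30 (add 8h to convert from UTC-8).
Nadia ∩ Idris: 08:45-09:30, 12:15-13:30, 13:45-15:45, 17:45-18:45.
Nadia ∩ Idris ∩ Zara: 09:00-09:30.
Nadia ∩ Idris ∩ Zara ∩ Dana: ∅.
Nadia ∩ Idris ∩ Zara ∩ Dana ∩ Wiremu: ∅.
Nadia ∩ Idris ∩ Zara ∩ Dana ∩ Wiremu ∩ Clara: ∅.
Nadia ∩ Idris ∩ Zara ∩ Dana ∩ Wiremu ∩ Clara ∩ Viktor: ∅.
There is no time when everyone is free.
No common window is at least 45 minutes long.

none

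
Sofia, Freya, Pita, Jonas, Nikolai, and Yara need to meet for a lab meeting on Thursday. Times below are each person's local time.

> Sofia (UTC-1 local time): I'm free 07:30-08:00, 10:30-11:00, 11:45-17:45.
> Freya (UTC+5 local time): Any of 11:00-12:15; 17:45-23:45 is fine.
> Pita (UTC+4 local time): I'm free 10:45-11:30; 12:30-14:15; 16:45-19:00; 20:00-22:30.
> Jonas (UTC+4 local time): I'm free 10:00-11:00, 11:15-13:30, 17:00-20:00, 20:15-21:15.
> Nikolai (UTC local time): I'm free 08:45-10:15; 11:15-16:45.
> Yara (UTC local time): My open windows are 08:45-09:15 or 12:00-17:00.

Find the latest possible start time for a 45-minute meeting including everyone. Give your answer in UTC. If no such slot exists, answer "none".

14:15

Sofia in UTC: 08:30-09:00, 11:30-12:00, 12:45-18:45 (add 1h to convert from UTC-1).
Freya in UTC: 06:00-07:15, 12:45-18:45 (subtract 5h to convert from UTC+5).
Pita in UTC: 06:45-07:30, 08:30-10:15, 12:45-15:00, 16:00-18:30 (subtract 4h to convert from UTC+4).
Jonas in UTC: 06:00-07:00, 07:15-09:30, 13:00-16:00, 16:15-17:15 (subtract 4h to convert from UTC+4).
Nikolai in UTC: 08:45-10:15, 11:15-16:45.
Yara in UTC: 08:45-09:15, 12:00-17:00.
Sofia ∩ Freya: 12:45-18:45.
Sofia ∩ Freya ∩ Pita: 12:45-15:00, 16:00-18:30.
Sofia ∩ Freya ∩ Pita ∩ Jonas: 13:00-15:00, 16:15-17:15.
Sofia ∩ Freya ∩ Pita ∩ Jonas ∩ Nikolai: 13:00-15:00, 16:15-16:45.
Sofia ∩ Freya ∩ Pita ∩ Jonas ∩ Nikolai ∩ Yara: 13:00-15:00, 16:15-16:45.
The last common window of at least 45 minutes is 13:00-15:00; a 45-minute meeting can start as late as 14:15 and still end by 15:00.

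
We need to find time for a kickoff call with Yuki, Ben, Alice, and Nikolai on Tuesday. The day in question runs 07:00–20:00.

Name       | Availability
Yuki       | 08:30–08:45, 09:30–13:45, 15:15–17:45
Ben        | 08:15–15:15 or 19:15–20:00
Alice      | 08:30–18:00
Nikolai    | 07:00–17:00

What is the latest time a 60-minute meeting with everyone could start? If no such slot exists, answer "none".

12:45

Yuki ∩ Ben: 08:30-08:45, 09:30-13:45.
Yuki ∩ Ben ∩ Alice: 08:30-08:45, 09:30-13:45.
Yuki ∩ Ben ∩ Alice ∩ Nikolai: 08:30-08:45, 09:30-13:45.
Those are the intersection windows.
The last common window of at least 60 minutes is 09:30-13:45; a 60-minute meeting can start as late as 12:45 and still end by 13:45.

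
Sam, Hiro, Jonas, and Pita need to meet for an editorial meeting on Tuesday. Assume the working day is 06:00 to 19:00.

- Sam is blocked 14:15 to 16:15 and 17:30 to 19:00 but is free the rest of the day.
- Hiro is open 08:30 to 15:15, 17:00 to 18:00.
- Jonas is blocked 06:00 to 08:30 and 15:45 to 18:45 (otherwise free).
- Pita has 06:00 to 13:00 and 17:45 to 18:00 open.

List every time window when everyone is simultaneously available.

08:30-13:00

Sam free: 06:00-14:15, 16:15-17:30 (invert busy blocks within the working day).
Hiro free: 08:30-15:15, 17:00-18:00.
Jonas free: 08:30-15:45, 18:45-19:00 (invert busy blocks within the working day).
Pita free: 06:00-13:00, 17:45-18:00.
Sam ∩ Hiro: 08:30-14:15, 17:00-17:30.
Sam ∩ Hiro ∩ Jonas: 08:30-14:15.
Sam ∩ Hiro ∩ Jonas ∩ Pita: 08:30-13:00.
So the common availability across everyone is 08:30-13:00.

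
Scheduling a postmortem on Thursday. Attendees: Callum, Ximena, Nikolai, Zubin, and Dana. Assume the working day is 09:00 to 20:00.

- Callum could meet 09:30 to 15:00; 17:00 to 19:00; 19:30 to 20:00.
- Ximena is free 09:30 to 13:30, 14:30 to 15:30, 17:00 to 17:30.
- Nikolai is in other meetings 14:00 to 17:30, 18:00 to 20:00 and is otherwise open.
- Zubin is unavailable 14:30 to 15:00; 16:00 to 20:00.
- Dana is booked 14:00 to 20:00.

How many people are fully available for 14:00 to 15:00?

1

Callum free: 09:30-15:00, 17:00-19:00, 19:30-20:00.
Ximena free: 09:30-13:30, 14:30-15:30, 17:00-17:30.
Nikolai free: 09:00-14:00, 17:30-18:00 (invert busy blocks within the working day).
Zubin free: 09:00-14:30, 15:00-16:00 (invert busy blocks within the working day).
Dana free: 09:00-14:00 (invert busy blocks within the working day).
Callum can make the full 14:00-15:00 slot — that's 1.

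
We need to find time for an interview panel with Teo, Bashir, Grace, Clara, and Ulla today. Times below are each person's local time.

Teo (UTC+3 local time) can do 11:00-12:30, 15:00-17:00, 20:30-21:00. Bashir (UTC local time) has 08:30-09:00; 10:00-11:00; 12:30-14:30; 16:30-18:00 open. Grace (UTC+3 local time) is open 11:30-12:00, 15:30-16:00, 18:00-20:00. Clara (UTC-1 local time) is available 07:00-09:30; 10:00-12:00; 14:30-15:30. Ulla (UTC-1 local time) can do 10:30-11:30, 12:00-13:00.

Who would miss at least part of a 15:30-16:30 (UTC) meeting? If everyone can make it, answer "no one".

Bashir, Teo, Ulla

Teo in UTC: 08:00-09:30, 12:00-14:00, 17:30-18:00 (subtract 3h to convert from UTC+3).
Bashir in UTC: 08:30-09:00, 10:00-11:00, 12:30-14:30, 16:30-18:00.
Grace in UTC: 08:30-09:00, 12:30-13:00, 15:00-17:00 (subtract 3h to convert from UTC+3).
Clara in UTC: 08:00-10:30, 11:00-13:00, 15:30-16:30 (add 1h to convert from UTC-1).
Ulla in UTC: 11:30-12:30, 13:00-14:00 (add 1h to convert from UTC-1).
Teo: not fully free for 15:30-16:30. Bashir: not fully free for 15:30-16:30. Grace: free for 15:30-16:30. Clara: free for 15:30-16:30. Ulla: not fully free for 15:30-16:30.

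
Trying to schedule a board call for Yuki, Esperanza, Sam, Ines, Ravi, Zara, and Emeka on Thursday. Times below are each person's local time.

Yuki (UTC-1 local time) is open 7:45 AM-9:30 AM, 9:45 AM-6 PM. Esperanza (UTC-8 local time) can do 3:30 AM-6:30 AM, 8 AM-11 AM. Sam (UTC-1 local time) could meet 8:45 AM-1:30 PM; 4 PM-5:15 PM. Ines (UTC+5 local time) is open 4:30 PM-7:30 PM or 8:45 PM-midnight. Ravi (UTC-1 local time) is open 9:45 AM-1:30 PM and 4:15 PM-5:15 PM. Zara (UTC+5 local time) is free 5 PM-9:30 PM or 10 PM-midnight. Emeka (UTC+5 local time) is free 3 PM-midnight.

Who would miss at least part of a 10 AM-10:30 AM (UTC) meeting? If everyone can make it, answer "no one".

Esperanza, Ines, Ravi, Zara

Yuki in UTC: 08:45-10:30, 10:45-19:00 (add 1h to convert from UTC-1).
Esperanza in UTC: 11:30-14:30, 16:00-19:00 (add 8h to convert from UTC-8).
Sam in UTC: 09:45-14:30, 17:00-18:15 (add 1h to convert from UTC-1).
Ines in UTC: 11:30-14:30, 15:45-19:00 (subtract 5h to convert from UTC+5).
Ravi in UTC: 10:45-14:30, 17:15-18:15 (add 1h to convert from UTC-1).
Zara in UTC: 12:00-16:30, 17:00-19:00 (subtract 5h to convert from UTC+5).
Emeka in UTC: 10:00-19:00 (subtract 5h to convert from UTC+5).
Yuki: free for 10:00-10:30. Esperanza: not fully free for 10:00-10:30. Sam: free for 10:00-10:30. Ines: not fully free for 10:00-10:30. Ravi: not fully free for 10:00-10:30. Zara: not fully free for 10:00-10:30. Emeka: free for 10:00-10:30.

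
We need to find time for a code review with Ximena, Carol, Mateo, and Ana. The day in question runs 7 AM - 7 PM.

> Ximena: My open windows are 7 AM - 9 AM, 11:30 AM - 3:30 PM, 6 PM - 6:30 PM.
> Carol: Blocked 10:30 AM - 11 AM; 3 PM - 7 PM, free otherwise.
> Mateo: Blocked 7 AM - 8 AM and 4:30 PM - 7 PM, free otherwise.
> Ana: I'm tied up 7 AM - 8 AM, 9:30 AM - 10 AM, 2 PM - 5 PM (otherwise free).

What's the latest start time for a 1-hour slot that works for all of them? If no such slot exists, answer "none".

Ximena free: 07:00-09:00, 11:30-15:30, 18:00-18:30.
Carol free: 07:00-10:30, 11:00-15:00 (invert busy blocks within the working day).
Mateo free: 08:00-16:30 (invert busy blocks within the working day).
Ana free: 08:00-09:30, 10:00-14:00, 17:00-19:00 (invert busy blocks within the working day).
Ximena ∩ Carol: 07:00-09:00, 11:30-15:00.
Ximena ∩ Carol ∩ Mateo: 08:00-09:00, 11:30-15:00.
Ximena ∩ Carol ∩ Mateo ∩ Ana: 08:00-09:00, 11:30-14:00.
The last common window of at least 60 minutes is 11:30-14:00; a 60-minute meeting can start as late as 13:00 and still end by 14:00.

13:00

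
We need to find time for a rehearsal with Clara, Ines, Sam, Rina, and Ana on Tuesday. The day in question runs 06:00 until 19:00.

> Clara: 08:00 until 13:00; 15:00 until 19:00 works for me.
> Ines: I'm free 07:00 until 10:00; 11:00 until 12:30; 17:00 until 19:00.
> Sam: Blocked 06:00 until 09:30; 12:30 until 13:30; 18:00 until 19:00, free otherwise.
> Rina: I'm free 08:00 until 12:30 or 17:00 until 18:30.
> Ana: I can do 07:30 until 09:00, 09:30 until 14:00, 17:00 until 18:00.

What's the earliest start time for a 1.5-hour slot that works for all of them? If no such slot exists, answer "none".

Clara free: 08:00-13:00, 15:00-19:00.
Ines free: 07:00-10:00, 11:00-12:30, 17:00-19:00.
Sam free: 09:30-12:30, 13:30-18:00 (invert busy blocks within the working day).
Rina free: 08:00-12:30, 17:00-18:30.
Ana free: 07:30-09:00, 09:30-14:00, 17:00-18:00.
Clara ∩ Ines: 08:00-10:00, 11:00-12:30, 17:00-19:00.
Clara ∩ Ines ∩ Sam: 09:30-10:00, 11:00-12:30, 17:00-18:00.
Clara ∩ Ines ∩ Sam ∩ Rina: 09:30-10:00, 11:00-12:30, 17:00-18:00.
Clara ∩ Ines ∩ Sam ∩ Rina ∩ Ana: 09:30-10:00, 11:00-12:30, 17:00-18:00.
So the common availability across everyone is 09:30-10:00, 11:00-12:30, 17:00-18:00.
The first common window of at least 90 minutes is 11:00-12:30, so the earliest start is 11:00.

11:00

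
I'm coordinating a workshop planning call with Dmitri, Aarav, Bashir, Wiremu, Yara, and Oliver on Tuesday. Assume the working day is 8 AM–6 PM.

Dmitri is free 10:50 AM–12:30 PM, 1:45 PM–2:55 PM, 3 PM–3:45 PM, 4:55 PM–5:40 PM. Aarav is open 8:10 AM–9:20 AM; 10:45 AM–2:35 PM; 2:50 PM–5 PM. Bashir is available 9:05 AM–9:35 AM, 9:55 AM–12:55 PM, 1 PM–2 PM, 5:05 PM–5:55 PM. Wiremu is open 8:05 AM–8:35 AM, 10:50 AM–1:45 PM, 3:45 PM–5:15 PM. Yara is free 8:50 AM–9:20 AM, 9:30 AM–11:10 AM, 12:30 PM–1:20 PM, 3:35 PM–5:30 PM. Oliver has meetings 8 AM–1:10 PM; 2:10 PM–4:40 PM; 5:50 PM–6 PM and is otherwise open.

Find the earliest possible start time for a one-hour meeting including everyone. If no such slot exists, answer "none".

Dmitri free: 10:50-12:30, 13:45-14:55, 15:00-15:45, 16:55-17:40.
Aarav free: 08:10-09:20, 10:45-14:35, 14:50-17:00.
Bashir free: 09:05-09:35, 09:55-12:55, 13:00-14:00, 17:05-17:55.
Wiremu free: 08:05-08:35, 10:50-13:45, 15:45-17:15.
Yara free: 08:50-09:20, 09:30-11:10, 12:30-13:20, 15:35-17:30.
Oliver free: 13:10-14:10, 16:40-17:50 (invert busy blocks within the working day).
Dmitri ∩ Aarav: 10:50-12:30, 13:45-14:35, 14:50-14:55, 15:00-15:45, 16:55-17:00.
Dmitri ∩ Aarav ∩ Bashir: 10:50-12:30, 13:45-14:00.
Dmitri ∩ Aarav ∩ Bashir ∩ Wiremu: 10:50-12:30.
Dmitri ∩ Aarav ∩ Bashir ∩ Wiremu ∩ Yara: 10:50-11:10.
Dmitri ∩ Aarav ∩ Bashir ∩ Wiremu ∩ Yara ∩ Oliver: ∅.
There is no time when everyone is free.
No common window is at least 60 minutes long.

none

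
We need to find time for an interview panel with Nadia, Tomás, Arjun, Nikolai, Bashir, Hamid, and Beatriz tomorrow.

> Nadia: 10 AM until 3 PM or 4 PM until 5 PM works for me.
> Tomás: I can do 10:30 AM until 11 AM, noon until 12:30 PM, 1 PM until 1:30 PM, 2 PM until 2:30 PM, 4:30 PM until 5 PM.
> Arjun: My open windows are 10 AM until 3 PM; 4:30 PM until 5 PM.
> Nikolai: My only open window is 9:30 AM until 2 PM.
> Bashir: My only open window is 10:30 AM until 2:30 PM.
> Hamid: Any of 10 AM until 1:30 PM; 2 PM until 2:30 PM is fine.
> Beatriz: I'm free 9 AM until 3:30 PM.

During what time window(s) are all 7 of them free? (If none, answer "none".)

10:30-11:00, 12:00-12:30, 13:00-13:30

Nadia ∩ Tomás: 10:30-11:00, 12:00-12:30, 13:00-13:30, 14:00-14:30, 16:30-17:00.
Nadia ∩ Tomás ∩ Arjun: 10:30-11:00, 12:00-12:30, 13:00-13:30, 14:00-14:30, 16:30-17:00.
Nadia ∩ Tomás ∩ Arjun ∩ Nikolai: 10:30-11:00, 12:00-12:30, 13:00-13:30.
Nadia ∩ Tomás ∩ Arjun ∩ Nikolai ∩ Bashir: 10:30-11:00, 12:00-12:30, 13:00-13:30.
Nadia ∩ Tomás ∩ Arjun ∩ Nikolai ∩ Bashir ∩ Hamid: 10:30-11:00, 12:00-12:30, 13:00-13:30.
Nadia ∩ Tomás ∩ Arjun ∩ Nikolai ∩ Bashir ∩ Hamid ∩ Beatriz: 10:30-11:00, 12:00-12:30, 13:00-13:30.
So the common availability across everyone is 10:30-11:00, 12:00-12:30, 13:00-13:30.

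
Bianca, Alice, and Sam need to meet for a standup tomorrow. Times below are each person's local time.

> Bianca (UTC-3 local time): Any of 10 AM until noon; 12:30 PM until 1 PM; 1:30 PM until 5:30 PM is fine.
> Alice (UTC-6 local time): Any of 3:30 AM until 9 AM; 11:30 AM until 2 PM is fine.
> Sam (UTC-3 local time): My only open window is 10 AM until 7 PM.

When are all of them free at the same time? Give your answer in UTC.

13:00-15:00, 17:30-20:00

Bianca in UTC: 13:00-15:00, 15:30-16:00, 16:30-20:30 (add 3h to convert from UTC-3).
Alice in UTC: 09:30-15:00, 17:30-20:00 (add 6h to convert from UTC-6).
Sam in UTC: 13:00-22:00 (add 3h to convert from UTC-3).
Bianca ∩ Alice: 13:00-15:00, 17:30-20:00.
Bianca ∩ Alice ∩ Sam: 13:00-15:00, 17:30-20:00.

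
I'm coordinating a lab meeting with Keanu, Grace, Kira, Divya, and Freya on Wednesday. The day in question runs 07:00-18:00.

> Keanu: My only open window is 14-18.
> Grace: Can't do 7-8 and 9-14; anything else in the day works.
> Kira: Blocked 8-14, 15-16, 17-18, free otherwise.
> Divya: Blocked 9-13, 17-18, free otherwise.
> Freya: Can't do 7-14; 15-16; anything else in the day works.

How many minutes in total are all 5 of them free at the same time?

120

Keanu free: 14:00-18:00.
Grace free: 08:00-09:00, 14:00-18:00 (invert busy blocks within the working day).
Kira free: 07:00-08:00, 14:00-15:00, 16:00-17:00 (invert busy blocks within the working day).
Divya free: 07:00-09:00, 13:00-17:00 (invert busy blocks within the working day).
Freya free: 14:00-15:00, 16:00-18:00 (invert busy blocks within the working day).
Keanu ∩ Grace: 14:00-18:00.
Keanu ∩ Grace ∩ Kira: 14:00-15:00, 16:00-17:00.
Keanu ∩ Grace ∩ Kira ∩ Divya: 14:00-15:00, 16:00-17:00.
Keanu ∩ Grace ∩ Kira ∩ Divya ∩ Freya: 14:00-15:00, 16:00-17:00.
Summing the common windows: 60 + 60 = 120 minutes.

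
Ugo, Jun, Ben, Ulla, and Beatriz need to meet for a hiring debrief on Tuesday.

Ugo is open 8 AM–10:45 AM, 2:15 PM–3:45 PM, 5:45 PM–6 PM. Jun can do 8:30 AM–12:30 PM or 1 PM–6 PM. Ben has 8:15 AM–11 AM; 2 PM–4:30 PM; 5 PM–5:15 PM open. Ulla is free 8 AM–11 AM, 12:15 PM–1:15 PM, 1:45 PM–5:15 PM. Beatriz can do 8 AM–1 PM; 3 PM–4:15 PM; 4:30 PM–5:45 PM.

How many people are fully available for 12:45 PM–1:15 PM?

1

Ulla can make the full 12:45-13:15 slot — that's 1.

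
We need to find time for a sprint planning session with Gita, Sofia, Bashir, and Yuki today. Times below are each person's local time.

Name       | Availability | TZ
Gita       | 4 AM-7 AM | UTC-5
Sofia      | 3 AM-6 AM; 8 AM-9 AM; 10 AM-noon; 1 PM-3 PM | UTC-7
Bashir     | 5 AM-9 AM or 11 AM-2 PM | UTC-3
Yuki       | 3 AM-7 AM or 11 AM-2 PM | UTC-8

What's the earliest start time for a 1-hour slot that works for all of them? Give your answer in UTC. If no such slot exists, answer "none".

11:00

Gita in UTC: 09:00-12:00 (add 5h to convert from UTC-5).
Sofia in UTC: 10:00-13:00, 15:00-16:00, 17:00-19:00, 20:00-22:00 (add 7h to convert from UTC-7).
Bashir in UTC: 08:00-12:00, 14:00-17:00 (add 3h to convert from UTC-3).
Yuki in UTC: 11:00-15:00, 19:00-22:00 (add 8h to convert from UTC-8).
Gita ∩ Sofia: 10:00-12:00.
Gita ∩ Sofia ∩ Bashir: 10:00-12:00.
Gita ∩ Sofia ∩ Bashir ∩ Yuki: 11:00-12:00.
So the common availability across everyone is 11:00-12:00.
The first common window of at least 60 minutes is 11:00-12:00, so the earliest start is 11:00.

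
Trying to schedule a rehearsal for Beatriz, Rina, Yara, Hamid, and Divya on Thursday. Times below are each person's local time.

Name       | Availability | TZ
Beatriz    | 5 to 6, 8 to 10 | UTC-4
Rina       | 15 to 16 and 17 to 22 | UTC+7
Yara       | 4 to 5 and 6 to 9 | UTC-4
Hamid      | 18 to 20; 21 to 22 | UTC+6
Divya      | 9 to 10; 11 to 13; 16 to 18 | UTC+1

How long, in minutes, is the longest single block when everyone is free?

0

Beatriz in UTC: 09:00-10:00, 12:00-14:00 (add 4h to convert from UTC-4).
Rina in UTC: 08:00-09:00, 10:00-15:00 (subtract 7h to convert from UTC+7).
Yara in UTC: 08:00-09:00, 10:00-13:00 (add 4h to convert from UTC-4).
Hamid in UTC: 12:00-14:00, 15:00-16:00 (subtract 6h to convert from UTC+6).
Divya in UTC: 08:00-09:00, 10:00-12:00, 15:00-17:00 (subtract 1h to convert from UTC+1).
Beatriz ∩ Rina: 12:00-14:00.
Beatriz ∩ Rina ∩ Yara: 12:00-13:00.
Beatriz ∩ Rina ∩ Yara ∩ Hamid: 12:00-13:00.
Beatriz ∩ Rina ∩ Yara ∩ Hamid ∩ Divya: ∅.
There is no time when everyone is free.
No common window exists, so the longest block is 0 minutes.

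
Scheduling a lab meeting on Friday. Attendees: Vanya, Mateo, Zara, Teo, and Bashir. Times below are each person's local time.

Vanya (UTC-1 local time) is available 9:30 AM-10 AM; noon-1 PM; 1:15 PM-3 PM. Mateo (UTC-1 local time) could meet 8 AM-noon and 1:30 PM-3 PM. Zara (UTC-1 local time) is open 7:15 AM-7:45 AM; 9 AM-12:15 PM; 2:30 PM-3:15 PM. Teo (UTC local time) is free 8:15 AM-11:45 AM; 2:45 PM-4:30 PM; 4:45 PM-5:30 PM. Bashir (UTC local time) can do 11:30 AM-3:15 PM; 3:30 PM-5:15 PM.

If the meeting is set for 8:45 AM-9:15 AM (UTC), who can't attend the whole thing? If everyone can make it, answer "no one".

Vanya in UTC: 10:30-11:00, 13:00-14:00, 14:15-16:00 (add 1h to convert from UTC-1).
Mateo in UTC: 09:00-13:00, 14:30-16:00 (add 1h to convert from UTC-1).
Zara in UTC: 08:15-08:45, 10:00-13:15, 15:30-16:15 (add 1h to convert from UTC-1).
Teo in UTC: 08:15-11:45, 14:45-16:30, 16:45-17:30.
Bashir in UTC: 11:30-15:15, 15:30-17:15.
Vanya: not fully free for 08:45-09:15. Mateo: not fully free for 08:45-09:15. Zara: not fully free for 08:45-09:15. Teo: free for 08:45-09:15. Bashir: not fully free for 08:45-09:15.

Bashir, Mateo, Vanya, Zara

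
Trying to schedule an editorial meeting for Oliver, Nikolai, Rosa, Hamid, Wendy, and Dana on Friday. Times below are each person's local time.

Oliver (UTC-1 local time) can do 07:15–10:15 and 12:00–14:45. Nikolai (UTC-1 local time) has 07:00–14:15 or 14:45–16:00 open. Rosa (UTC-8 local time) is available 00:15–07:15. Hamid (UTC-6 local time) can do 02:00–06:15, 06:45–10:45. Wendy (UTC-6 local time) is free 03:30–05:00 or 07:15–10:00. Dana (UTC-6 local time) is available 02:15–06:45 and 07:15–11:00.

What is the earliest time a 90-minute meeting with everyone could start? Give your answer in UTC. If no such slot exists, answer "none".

Oliver in UTC: 08:15-11:15, 13:00-15:45 (add 1h to convert from UTC-1).
Nikolai in UTC: 08:00-15:15, 15:45-17:00 (add 1h to convert from UTC-1).
Rosa in UTC: 08:15-15:15 (add 8h to convert from UTC-8).
Hamid in UTC: 08:00-12:15, 12:45-16:45 (add 6h to convert from UTC-6).
Wendy in UTC: 09:30-11:00, 13:15-16:00 (add 6h to convert from UTC-6).
Dana in UTC: 08:15-12:45, 13:15-17:00 (add 6h to convert from UTC-6).
Oliver ∩ Nikolai: 08:15-11:15, 13:00-15:15.
Oliver ∩ Nikolai ∩ Rosa: 08:15-11:15, 13:00-15:15.
Oliver ∩ Nikolai ∩ Rosa ∩ Hamid: 08:15-11:15, 13:00-15:15.
Oliver ∩ Nikolai ∩ Rosa ∩ Hamid ∩ Wendy: 09:30-11:00, 13:15-15:15.
Oliver ∩ Nikolai ∩ Rosa ∩ Hamid ∩ Wendy ∩ Dana: 09:30-11:00, 13:15-15:15.
Those are the intersection windows.
The first common window of at least 90 minutes is 09:30-11:00, so the earliest start is 09:30.

09:30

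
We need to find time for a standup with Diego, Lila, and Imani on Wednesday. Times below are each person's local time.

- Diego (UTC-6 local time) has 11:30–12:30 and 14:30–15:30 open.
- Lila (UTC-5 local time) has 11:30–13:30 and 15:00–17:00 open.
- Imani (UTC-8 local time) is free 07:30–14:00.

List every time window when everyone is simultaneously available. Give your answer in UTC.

Diego in UTC: 17:30-18:30, 20:30-21:30 (add 6h to convert from UTC-6).
Lila in UTC: 16:30-18:30, 20:00-22:00 (add 5h to convert from UTC-5).
Imani in UTC: 15:30-22:00 (add 8h to convert from UTC-8).
Diego ∩ Lila: 17:30-18:30, 20:30-21:30.
Diego ∩ Lila ∩ Imani: 17:30-18:30, 20:30-21:30.

17:30-18:30, 20:30-21:30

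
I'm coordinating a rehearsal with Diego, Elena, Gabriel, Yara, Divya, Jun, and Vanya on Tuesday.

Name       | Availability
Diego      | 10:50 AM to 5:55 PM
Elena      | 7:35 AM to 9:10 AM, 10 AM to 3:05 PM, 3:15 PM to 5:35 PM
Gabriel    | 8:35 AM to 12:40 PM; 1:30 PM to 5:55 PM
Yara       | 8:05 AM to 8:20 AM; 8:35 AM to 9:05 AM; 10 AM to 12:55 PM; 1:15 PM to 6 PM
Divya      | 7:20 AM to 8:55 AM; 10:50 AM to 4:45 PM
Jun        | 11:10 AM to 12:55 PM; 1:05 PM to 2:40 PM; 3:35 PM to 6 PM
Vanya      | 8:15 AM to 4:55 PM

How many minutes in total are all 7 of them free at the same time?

230

Diego ∩ Elena: 10:50-15:05, 15:15-17:35.
Diego ∩ Elena ∩ Gabriel: 10:50-12:40, 13:30-15:05, 15:15-17:35.
Diego ∩ Elena ∩ Gabriel ∩ Yara: 10:50-12:40, 13:30-15:05, 15:15-17:35.
Diego ∩ Elena ∩ Gabriel ∩ Yara ∩ Divya: 10:50-12:40, 13:30-15:05, 15:15-16:45.
Diego ∩ Elena ∩ Gabriel ∩ Yara ∩ Divya ∩ Jun: 11:10-12:40, 13:30-14:40, 15:35-16:45.
Diego ∩ Elena ∩ Gabriel ∩ Yara ∩ Divya ∩ Jun ∩ Vanya: 11:10-12:40, 13:30-14:40, 15:35-16:45.
So the common availability across everyone is 11:10-12:40, 13:30-14:40, 15:35-16:45.
Summing the common windows: 90 + 70 + 70 = 230 minutes.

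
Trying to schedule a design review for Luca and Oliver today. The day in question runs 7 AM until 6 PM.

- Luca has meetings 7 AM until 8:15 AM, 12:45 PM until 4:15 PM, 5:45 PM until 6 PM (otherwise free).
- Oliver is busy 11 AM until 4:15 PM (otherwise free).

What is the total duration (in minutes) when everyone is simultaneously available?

Luca free: 08:15-12:45, 16:15-17:45 (invert busy blocks within the working day).
Oliver free: 07:00-11:00, 16:15-18:00 (invert busy blocks within the working day).
Luca ∩ Oliver: 08:15-11:00, 16:15-17:45.
Summing the common windows: 165 + 90 = 255 minutes.

255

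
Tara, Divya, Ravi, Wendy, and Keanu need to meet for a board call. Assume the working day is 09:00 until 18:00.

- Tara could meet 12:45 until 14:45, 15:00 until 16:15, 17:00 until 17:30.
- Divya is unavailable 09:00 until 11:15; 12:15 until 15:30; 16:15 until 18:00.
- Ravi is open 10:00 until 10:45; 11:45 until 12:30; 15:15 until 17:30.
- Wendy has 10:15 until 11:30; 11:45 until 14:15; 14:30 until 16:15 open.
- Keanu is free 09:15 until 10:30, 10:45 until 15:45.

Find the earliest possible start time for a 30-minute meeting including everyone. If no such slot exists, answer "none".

none

Tara free: 12:45-14:45, 15:00-16:15, 17:00-17:30.
Divya free: 11:15-12:15, 15:30-16:15 (invert busy blocks within the working day).
Ravi free: 10:00-10:45, 11:45-12:30, 15:15-17:30.
Wendy free: 10:15-11:30, 11:45-14:15, 14:30-16:15.
Keanu free: 09:15-10:30, 10:45-15:45.
Tara ∩ Divya: 15:30-16:15.
Tara ∩ Divya ∩ Ravi: 15:30-16:15.
Tara ∩ Divya ∩ Ravi ∩ Wendy: 15:30-16:15.
Tara ∩ Divya ∩ Ravi ∩ Wendy ∩ Keanu: 15:30-15:45.
Those are the intersection windows.
No common window is at least 30 minutes long.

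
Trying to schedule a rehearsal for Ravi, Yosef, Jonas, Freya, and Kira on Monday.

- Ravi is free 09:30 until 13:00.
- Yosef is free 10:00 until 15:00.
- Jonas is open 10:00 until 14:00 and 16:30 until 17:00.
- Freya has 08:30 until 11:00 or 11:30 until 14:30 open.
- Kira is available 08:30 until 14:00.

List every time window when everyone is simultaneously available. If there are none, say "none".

10:00-11:00, 11:30-13:00

Ravi ∩ Yosef: 10:00-13:00.
Ravi ∩ Yosef ∩ Jonas: 10:00-13:00.
Ravi ∩ Yosef ∩ Jonas ∩ Freya: 10:00-11:00, 11:30-13:00.
Ravi ∩ Yosef ∩ Jonas ∩ Freya ∩ Kira: 10:00-11:00, 11:30-13:00.
Those are the intersection windows.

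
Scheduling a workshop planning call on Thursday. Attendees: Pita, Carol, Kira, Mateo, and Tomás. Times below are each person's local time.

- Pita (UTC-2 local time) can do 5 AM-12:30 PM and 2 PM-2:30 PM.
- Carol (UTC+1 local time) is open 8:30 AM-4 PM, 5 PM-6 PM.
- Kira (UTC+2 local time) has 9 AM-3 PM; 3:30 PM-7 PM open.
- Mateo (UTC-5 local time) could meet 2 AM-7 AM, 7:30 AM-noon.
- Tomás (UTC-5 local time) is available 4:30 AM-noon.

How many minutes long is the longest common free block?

150

Pita in UTC: 07:00-14:30, 16:00-16:30 (add 2h to convert from UTC-2).
Carol in UTC: 07:30-15:00, 16:00-17:00 (subtract 1h to convert from UTC+1).
Kira in UTC: 07:00-13:00, 13:30-17:00 (subtract 2h to convert from UTC+2).
Mateo in UTC: 07:00-12:00, 12:30-17:00 (add 5h to convert from UTC-5).
Tomás in UTC: 09:30-17:00 (add 5h to convert from UTC-5).
Pita ∩ Carol: 07:30-14:30, 16:00-16:30.
Pita ∩ Carol ∩ Kira: 07:30-13:00, 13:30-14:30, 16:00-16:30.
Pita ∩ Carol ∩ Kira ∩ Mateo: 07:30-12:00, 12:30-13:00, 13:30-14:30, 16:00-16:30.
Pita ∩ Carol ∩ Kira ∩ Mateo ∩ Tomás: 09:30-12:00, 12:30-13:00, 13:30-14:30, 16:00-16:30.
The longest is 09:30-12:00 at 150 minutes.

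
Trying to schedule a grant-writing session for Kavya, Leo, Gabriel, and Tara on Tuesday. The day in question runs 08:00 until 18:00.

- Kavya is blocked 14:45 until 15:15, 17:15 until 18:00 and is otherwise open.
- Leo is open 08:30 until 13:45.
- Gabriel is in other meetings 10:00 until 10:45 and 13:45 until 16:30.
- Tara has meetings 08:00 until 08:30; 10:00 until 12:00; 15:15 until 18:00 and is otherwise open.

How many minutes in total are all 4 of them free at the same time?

Kavya free: 08:00-14:45, 15:15-17:15 (invert busy blocks within the working day).
Leo free: 08:30-13:45.
Gabriel free: 08:00-10:00, 10:45-13:45, 16:30-18:00 (invert busy blocks within the working day).
Tara free: 08:30-10:00, 12:00-15:15 (invert busy blocks within the working day).
Kavya ∩ Leo: 08:30-13:45.
Kavya ∩ Leo ∩ Gabriel: 08:30-10:00, 10:45-13:45.
Kavya ∩ Leo ∩ Gabriel ∩ Tara: 08:30-10:00, 12:00-13:45.
So the common availability across everyone is 08:30-10:00, 12:00-13:45.
Summing the common windows: 90 + 105 = 195 minutes.

195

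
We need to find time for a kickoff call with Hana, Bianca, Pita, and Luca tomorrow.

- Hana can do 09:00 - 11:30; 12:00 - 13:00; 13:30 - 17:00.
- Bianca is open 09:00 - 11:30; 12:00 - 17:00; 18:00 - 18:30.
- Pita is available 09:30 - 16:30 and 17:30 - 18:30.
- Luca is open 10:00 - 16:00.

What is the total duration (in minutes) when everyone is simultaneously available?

Hana ∩ Bianca: 09:00-11:30, 12:00-13:00, 13:30-17:00.
Hana ∩ Bianca ∩ Pita: 09:30-11:30, 12:00-13:00, 13:30-16:30.
Hana ∩ Bianca ∩ Pita ∩ Luca: 10:00-11:30, 12:00-13:00, 13:30-16:00.
Summing the common windows: 90 + 60 + 150 = 300 minutes.

300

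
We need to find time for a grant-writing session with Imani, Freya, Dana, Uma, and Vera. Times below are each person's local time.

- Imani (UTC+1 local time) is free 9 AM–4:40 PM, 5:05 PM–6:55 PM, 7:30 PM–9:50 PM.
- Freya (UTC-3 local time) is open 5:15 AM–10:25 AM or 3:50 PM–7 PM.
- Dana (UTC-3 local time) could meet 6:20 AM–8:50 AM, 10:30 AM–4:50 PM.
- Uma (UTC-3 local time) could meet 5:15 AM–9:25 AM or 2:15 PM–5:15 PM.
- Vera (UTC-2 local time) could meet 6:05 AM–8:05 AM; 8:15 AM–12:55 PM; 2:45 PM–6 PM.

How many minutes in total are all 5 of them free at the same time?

200

Imani in UTC: 08:00-15:40, 16:05-17:55, 18:30-20:50 (subtract 1h to convert from UTC+1).
Freya in UTC: 08:15-13:25, 18:50-22:00 (add 3h to convert from UTC-3).
Dana in UTC: 09:20-11:50, 13:30-19:50 (add 3h to convert from UTC-3).
Uma in UTC: 08:15-12:25, 17:15-20:15 (add 3h to convert from UTC-3).
Vera in UTC: 08:05-10:05, 10:15-14:55, 16:45-20:00 (add 2h to convert from UTC-2).
Imani ∩ Freya: 08:15-13:25, 18:50-20:50.
Imani ∩ Freya ∩ Dana: 09:20-11:50, 18:50-19:50.
Imani ∩ Freya ∩ Dana ∩ Uma: 09:20-11:50, 18:50-19:50.
Imani ∩ Freya ∩ Dana ∩ Uma ∩ Vera: 09:20-10:05, 10:15-11:50, 18:50-19:50.
Summing the common windows: 45 + 95 + 60 = 200 minutes.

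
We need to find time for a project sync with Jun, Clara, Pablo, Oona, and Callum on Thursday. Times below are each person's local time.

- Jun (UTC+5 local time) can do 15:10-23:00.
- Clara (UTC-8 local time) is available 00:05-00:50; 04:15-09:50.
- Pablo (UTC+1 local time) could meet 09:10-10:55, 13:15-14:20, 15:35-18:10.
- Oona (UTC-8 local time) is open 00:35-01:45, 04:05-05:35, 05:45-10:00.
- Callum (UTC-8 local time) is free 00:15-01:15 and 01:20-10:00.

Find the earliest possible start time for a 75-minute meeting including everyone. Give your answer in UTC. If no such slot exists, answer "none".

14:35

Jun in UTC: 10:10-18:00 (subtract 5h to convert from UTC+5).
Clara in UTC: 08:05-08:50, 12:15-17:50 (add 8h to convert from UTC-8).
Pablo in UTC: 08:10-09:55, 12:15-13:20, 14:35-17:10 (subtract 1h to convert from UTC+1).
Oona in UTC: 08:35-09:45, 12:05-13:35, 13:45-18:00 (add 8h to convert from UTC-8).
Callum in UTC: 08:15-09:15, 09:20-18:00 (add 8h to convert from UTC-8).
Jun ∩ Clara: 12:15-17:50.
Jun ∩ Clara ∩ Pablo: 12:15-13:20, 14:35-17:10.
Jun ∩ Clara ∩ Pablo ∩ Oona: 12:15-13:20, 14:35-17:10.
Jun ∩ Clara ∩ Pablo ∩ Oona ∩ Callum: 12:15-13:20, 14:35-17:10.
The first common window of at least 75 minutes is 14:35-17:10, so the earliest start is 14:35.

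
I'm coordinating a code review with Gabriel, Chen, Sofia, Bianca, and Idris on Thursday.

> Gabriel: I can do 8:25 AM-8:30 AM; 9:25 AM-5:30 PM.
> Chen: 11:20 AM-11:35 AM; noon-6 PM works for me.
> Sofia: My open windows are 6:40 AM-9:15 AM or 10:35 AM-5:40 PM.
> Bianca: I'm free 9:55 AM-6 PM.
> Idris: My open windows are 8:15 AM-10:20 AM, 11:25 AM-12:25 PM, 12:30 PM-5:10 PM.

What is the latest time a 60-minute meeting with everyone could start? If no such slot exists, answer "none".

16:10

Gabriel ∩ Chen: 11:20-11:35, 12:00-17:30.
Gabriel ∩ Chen ∩ Sofia: 11:20-11:35, 12:00-17:30.
Gabriel ∩ Chen ∩ Sofia ∩ Bianca: 11:20-11:35, 12:00-17:30.
Gabriel ∩ Chen ∩ Sofia ∩ Bianca ∩ Idris: 11:25-11:35, 12:00-12:25, 12:30-17:10.
Those are the intersection windows.
The last common window of at least 60 minutes is 12:30-17:10; a 60-minute meeting can start as late as 16:10 and still end by 17:10.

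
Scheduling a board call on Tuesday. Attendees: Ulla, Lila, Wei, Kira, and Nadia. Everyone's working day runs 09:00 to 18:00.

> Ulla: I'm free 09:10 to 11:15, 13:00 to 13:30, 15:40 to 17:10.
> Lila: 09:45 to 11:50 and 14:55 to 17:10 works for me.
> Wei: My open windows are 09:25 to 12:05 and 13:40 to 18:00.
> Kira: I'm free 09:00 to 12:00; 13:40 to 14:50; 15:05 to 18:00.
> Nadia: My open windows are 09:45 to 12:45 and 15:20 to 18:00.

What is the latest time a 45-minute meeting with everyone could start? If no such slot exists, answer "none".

16:25

Ulla ∩ Lila: 09:45-11:15, 15:40-17:10.
Ulla ∩ Lila ∩ Wei: 09:45-11:15, 15:40-17:10.
Ulla ∩ Lila ∩ Wei ∩ Kira: 09:45-11:15, 15:40-17:10.
Ulla ∩ Lila ∩ Wei ∩ Kira ∩ Nadia: 09:45-11:15, 15:40-17:10.
Those are the intersection windows.
The last common window of at least 45 minutes is 15:40-17:10; a 45-minute meeting can start as late as 16:25 and still end by 17:10.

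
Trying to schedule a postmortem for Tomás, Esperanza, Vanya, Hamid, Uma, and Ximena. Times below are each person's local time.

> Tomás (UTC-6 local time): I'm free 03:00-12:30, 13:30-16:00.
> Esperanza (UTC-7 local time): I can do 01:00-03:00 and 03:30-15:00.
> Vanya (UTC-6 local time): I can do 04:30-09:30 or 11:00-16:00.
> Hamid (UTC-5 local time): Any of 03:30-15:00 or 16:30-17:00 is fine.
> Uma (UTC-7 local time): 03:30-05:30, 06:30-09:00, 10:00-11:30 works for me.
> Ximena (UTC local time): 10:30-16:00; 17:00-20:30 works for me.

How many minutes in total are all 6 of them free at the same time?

330

Tomás in UTC: 09:00-18:30, 19:30-22:00 (add 6h to convert from UTC-6).
Esperanza in UTC: 08:00-10:00, 10:30-22:00 (add 7h to convert from UTC-7).
Vanya in UTC: 10:30-15:30, 17:00-22:00 (add 6h to convert from UTC-6).
Hamid in UTC: 08:30-20:00, 21:30-22:00 (add 5h to convert from UTC-5).
Uma in UTC: 10:30-12:30, 13:30-16:00, 17:00-18:30 (add 7h to convert from UTC-7).
Ximena in UTC: 10:30-16:00, 17:00-20:30.
Tomás ∩ Esperanza: 09:00-10:00, 10:30-18:30, 19:30-22:00.
Tomás ∩ Esperanza ∩ Vanya: 10:30-15:30, 17:00-18:30, 19:30-22:00.
Tomás ∩ Esperanza ∩ Vanya ∩ Hamid: 10:30-15:30, 17:00-18:30, 19:30-20:00, 21:30-22:00.
Tomás ∩ Esperanza ∩ Vanya ∩ Hamid ∩ Uma: 10:30-12:30, 13:30-15:30, 17:00-18:30.
Tomás ∩ Esperanza ∩ Vanya ∩ Hamid ∩ Uma ∩ Ximena: 10:30-12:30, 13:30-15:30, 17:00-18:30.
Summing the common windows: 120 + 120 + 90 = 330 minutes.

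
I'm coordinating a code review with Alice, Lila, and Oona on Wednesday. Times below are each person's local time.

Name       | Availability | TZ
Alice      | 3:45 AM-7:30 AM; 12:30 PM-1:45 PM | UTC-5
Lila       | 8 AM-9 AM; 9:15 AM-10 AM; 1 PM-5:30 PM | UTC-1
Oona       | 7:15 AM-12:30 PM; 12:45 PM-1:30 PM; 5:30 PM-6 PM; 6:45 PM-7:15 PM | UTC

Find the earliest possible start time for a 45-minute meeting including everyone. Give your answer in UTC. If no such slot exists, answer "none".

09:00

Alice in UTC: 08:45-12:30, 17:30-18:45 (add 5h to convert from UTC-5).
Lila in UTC: 09:00-10:00, 10:15-11:00, 14:00-18:30 (add 1h to convert from UTC-1).
Oona in UTC: 07:15-12:30, 12:45-13:30, 17:30-18:00, 18:45-19:15.
Alice ∩ Lila: 09:00-10:00, 10:15-11:00, 17:30-18:30.
Alice ∩ Lila ∩ Oona: 09:00-10:00, 10:15-11:00, 17:30-18:00.
The first common window of at least 45 minutes is 09:00-10:00, so the earliest start is 09:00.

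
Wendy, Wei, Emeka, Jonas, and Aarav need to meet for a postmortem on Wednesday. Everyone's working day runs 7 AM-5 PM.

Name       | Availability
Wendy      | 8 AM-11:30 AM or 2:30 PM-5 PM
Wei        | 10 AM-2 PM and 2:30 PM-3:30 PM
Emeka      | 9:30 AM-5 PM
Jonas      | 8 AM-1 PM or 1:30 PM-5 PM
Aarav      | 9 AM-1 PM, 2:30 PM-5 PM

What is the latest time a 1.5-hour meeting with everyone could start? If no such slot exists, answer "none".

Wendy ∩ Wei: 10:00-11:30, 14:30-15:30.
Wendy ∩ Wei ∩ Emeka: 10:00-11:30, 14:30-15:30.
Wendy ∩ Wei ∩ Emeka ∩ Jonas: 10:00-11:30, 14:30-15:30.
Wendy ∩ Wei ∩ Emeka ∩ Jonas ∩ Aarav: 10:00-11:30, 14:30-15:30.
The last common window of at least 90 minutes is 10:00-11:30; a 90-minute meeting can start as late as 10:00 and still end by 11:30.

10:00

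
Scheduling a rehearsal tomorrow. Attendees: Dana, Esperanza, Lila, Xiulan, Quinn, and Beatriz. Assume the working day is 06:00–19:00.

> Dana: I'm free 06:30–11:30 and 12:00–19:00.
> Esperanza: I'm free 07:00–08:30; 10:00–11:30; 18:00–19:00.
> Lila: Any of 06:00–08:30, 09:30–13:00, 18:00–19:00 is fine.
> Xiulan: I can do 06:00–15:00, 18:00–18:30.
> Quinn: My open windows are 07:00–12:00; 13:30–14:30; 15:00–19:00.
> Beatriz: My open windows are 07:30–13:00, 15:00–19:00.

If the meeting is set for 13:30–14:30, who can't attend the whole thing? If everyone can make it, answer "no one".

Dana: free for 13:30-14:30. Esperanza: not fully free for 13:30-14:30. Lila: not fully free for 13:30-14:30. Xiulan: free for 13:30-14:30. Quinn: free for 13:30-14:30. Beatriz: not fully free for 13:30-14:30.

Beatriz, Esperanza, Lila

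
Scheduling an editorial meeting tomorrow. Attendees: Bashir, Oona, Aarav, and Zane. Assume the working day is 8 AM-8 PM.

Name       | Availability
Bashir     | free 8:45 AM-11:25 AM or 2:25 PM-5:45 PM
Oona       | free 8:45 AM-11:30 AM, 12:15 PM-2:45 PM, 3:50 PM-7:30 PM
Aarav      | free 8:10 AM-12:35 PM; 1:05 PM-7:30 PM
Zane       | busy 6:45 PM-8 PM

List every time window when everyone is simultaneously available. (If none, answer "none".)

08:45-11:25, 14:25-14:45, 15:50-17:45

Bashir free: 08:45-11:25, 14:25-17:45.
Oona free: 08:45-11:30, 12:15-14:45, 15:50-19:30.
Aarav free: 08:10-12:35, 13:05-19:30.
Zane free: 08:00-18:45 (invert busy blocks within the working day).
Bashir ∩ Oona: 08:45-11:25, 14:25-14:45, 15:50-17:45.
Bashir ∩ Oona ∩ Aarav: 08:45-11:25, 14:25-14:45, 15:50-17:45.
Bashir ∩ Oona ∩ Aarav ∩ Zane: 08:45-11:25, 14:25-14:45, 15:50-17:45.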